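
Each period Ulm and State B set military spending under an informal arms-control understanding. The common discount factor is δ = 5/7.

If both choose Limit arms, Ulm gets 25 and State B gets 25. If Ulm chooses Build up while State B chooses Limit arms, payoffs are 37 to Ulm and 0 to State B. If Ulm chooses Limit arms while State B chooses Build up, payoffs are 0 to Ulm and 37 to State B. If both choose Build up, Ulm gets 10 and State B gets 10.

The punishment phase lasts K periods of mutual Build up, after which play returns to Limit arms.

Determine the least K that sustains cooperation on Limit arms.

No profitable deviation requires (25−10)(δ+…+δ^K) ≥ 37−25, i.e. δ+…+δ^K ≥ 4/5 ≈ 0.8000.
With δ = 5/7, the partial sums are K=1: 0.7143, K=2: 1.2245.
K = 2 is the first length at which the sum reaches 0.8000.

2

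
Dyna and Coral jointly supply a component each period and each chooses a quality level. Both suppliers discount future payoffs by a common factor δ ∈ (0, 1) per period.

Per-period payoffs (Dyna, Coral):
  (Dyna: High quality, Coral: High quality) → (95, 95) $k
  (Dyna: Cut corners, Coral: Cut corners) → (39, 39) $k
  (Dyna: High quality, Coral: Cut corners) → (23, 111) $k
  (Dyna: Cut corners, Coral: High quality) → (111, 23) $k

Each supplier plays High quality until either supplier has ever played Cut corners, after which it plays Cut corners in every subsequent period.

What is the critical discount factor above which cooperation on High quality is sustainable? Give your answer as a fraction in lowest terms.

2/9

Under grim trigger the critical discount factor is (T−C)/(T−P) with T = 111, C = 95, P = 39.
δ* = (111−95)/(111−39) = 16/72 = 2/9.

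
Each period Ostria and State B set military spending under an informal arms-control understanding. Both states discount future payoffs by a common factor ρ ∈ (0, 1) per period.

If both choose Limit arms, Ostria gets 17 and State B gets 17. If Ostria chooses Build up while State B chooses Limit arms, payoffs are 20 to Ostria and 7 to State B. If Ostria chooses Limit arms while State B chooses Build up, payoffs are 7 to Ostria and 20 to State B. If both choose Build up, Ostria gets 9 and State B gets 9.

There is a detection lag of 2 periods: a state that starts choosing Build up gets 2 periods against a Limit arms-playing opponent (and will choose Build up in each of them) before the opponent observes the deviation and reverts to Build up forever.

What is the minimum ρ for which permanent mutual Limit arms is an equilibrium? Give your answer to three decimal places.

Deviating for the 2 undetected periods gains 20−17 = 3 per period over cooperation, then loses 17−9 = 8 per period forever once punishment starts.
Gain: 3(1 + ρ + … + ρ^1); loss: 8·ρ^2/(1−ρ).
No profitable deviation ⇔ 3(1−ρ^2) ≤ 8·ρ^2, i.e. ρ^2 ≥ 3/(3+8) = 3/11.
Hence ρ ≥ (3/11)^(1/2) ≈ 0.522.

0.522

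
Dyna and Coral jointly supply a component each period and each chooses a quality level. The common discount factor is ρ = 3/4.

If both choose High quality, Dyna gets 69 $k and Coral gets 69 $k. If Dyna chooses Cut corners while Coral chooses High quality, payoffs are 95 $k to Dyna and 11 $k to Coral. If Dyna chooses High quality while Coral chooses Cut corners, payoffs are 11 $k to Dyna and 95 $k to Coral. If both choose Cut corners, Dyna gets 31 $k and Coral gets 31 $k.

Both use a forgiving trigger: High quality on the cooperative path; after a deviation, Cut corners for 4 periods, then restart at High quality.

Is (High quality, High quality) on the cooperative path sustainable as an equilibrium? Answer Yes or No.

IC: ρ+…+ρ^4 ≥ (95−69)/(69−31) = 13/19.
At ρ = 3/4: partial sum = 2.0508 ≥ 0.6842. Cooperation sustainable.

Yes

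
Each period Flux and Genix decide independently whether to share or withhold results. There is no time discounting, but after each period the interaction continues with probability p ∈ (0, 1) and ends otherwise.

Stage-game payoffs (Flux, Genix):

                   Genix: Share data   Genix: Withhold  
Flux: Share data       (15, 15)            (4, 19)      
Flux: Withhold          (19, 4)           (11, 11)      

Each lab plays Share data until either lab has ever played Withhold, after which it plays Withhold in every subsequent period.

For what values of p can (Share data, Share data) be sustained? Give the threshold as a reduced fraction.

1/2

Expected cooperation value is 15 + p·15 + p²·15 + … = 15/(1−p); deviation gives 19 + p·11/(1−p).
15 ≥ 19(1−p) + 11p ⇒ 8p ≥ 4 ⇒ p ≥ 4/8 = 1/2.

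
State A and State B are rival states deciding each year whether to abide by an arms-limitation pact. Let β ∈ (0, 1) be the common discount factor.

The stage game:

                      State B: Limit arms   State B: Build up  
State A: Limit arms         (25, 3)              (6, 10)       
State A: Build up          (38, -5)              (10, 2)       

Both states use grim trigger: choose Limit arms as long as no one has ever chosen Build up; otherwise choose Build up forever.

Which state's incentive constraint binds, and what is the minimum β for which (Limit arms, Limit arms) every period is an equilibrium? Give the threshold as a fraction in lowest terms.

State B; β ≥ 7/8

State A's threshold: (38−25)/(38−10) = 13/28.
State B's threshold: (10−3)/(10−2) = 7/8.
13/28 < 7/8, so State B binds and β* = 7/8.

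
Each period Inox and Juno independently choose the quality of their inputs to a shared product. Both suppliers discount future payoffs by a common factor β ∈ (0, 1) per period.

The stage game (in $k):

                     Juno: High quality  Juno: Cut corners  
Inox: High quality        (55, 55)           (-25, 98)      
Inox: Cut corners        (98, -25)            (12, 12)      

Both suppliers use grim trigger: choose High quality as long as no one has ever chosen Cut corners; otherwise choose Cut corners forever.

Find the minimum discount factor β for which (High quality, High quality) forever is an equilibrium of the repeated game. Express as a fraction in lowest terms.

55/(1−β) ≥ 98 + 12β/(1−β)
55 ≥ 98 − 86β
β ≥ 43/86 = 1/2.

1/2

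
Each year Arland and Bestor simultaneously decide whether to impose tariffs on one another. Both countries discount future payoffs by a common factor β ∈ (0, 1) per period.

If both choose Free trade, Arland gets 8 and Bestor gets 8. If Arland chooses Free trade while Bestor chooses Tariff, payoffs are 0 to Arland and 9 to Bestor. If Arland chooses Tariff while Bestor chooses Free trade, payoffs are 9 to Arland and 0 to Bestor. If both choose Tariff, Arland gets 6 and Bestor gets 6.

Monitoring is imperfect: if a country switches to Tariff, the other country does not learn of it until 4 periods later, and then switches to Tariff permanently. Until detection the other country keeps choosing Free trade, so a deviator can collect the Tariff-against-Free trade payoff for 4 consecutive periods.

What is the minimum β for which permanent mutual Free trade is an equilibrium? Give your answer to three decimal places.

Deviating for the 4 undetected periods gains 9−8 = 1 per period over cooperation, then loses 8−6 = 2 per period forever once punishment starts.
Gain: 1(1 + β + … + β^3); loss: 2·β^4/(1−β).
No profitable deviation ⇔ 1(1−β^4) ≤ 2·β^4, i.e. β^4 ≥ 1/(1+2) = 1/3.
Hence β ≥ (1/3)^(1/4) ≈ 0.760.

0.760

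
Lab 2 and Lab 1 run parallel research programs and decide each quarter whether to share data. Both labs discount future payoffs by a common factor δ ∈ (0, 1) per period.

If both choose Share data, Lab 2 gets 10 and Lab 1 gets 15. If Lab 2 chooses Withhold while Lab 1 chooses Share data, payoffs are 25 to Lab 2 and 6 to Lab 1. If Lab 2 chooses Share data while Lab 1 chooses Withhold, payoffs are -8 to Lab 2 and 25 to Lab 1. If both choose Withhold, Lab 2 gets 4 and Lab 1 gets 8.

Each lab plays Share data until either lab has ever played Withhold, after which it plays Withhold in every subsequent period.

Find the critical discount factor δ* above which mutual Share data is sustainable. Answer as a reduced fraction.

5/7

For Lab 2: deviation gain 25−10 = 15, per-period punishment loss 10−4 = 6. IC gives δ ≥ 15/21 = 5/7.
For Lab 1: gain 10, loss 7 per period, so δ ≥ 10/17.
The tighter constraint is Lab 2's, so cooperation needs δ ≥ 5/7.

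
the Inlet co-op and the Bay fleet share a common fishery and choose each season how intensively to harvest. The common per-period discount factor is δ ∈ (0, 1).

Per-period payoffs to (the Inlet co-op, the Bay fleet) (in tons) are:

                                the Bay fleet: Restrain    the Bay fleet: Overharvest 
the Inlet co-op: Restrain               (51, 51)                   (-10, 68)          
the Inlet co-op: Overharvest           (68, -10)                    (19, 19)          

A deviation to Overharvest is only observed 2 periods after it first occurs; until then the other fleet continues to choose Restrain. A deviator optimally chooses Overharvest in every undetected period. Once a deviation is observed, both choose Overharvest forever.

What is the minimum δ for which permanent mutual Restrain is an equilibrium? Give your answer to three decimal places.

A deviator earns 68 for 2 periods, then 19 forever; cooperating earns 51 forever. Multiplying the IC by (1−δ):
51 ≥ 68(1−δ^2) + 19δ^2, so 49·δ^2 ≥ 17 and δ^2 ≥ 17/49.
δ ≥ (17/49)^(1/2) ≈ 0.589.

0.589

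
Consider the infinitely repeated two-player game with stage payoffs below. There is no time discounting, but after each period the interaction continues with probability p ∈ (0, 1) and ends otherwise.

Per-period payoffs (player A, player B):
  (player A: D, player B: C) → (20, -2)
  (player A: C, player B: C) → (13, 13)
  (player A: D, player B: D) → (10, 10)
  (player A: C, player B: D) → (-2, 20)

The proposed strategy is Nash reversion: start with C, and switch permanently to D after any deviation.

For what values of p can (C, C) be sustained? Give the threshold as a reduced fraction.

7/10

With no time discounting, the continuation probability p plays the role of the discount factor.
Grim-trigger IC: 13/(1−p) ≥ 20 + 10p/(1−p) ⇒ p ≥ (20−13)/(20−10) = 7/10.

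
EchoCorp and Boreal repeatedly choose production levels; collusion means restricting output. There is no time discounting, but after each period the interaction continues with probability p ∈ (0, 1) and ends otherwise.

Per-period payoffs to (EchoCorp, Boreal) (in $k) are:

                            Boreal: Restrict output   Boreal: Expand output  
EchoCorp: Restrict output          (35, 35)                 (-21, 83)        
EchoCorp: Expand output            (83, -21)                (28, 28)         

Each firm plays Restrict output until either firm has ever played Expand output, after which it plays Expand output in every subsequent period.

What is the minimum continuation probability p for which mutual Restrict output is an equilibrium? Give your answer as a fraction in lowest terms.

With no time discounting, the continuation probability p plays the role of the discount factor.
Grim-trigger IC: 35/(1−p) ≥ 83 + 28p/(1−p) ⇒ p ≥ (83−35)/(83−28) = 48/55.

48/55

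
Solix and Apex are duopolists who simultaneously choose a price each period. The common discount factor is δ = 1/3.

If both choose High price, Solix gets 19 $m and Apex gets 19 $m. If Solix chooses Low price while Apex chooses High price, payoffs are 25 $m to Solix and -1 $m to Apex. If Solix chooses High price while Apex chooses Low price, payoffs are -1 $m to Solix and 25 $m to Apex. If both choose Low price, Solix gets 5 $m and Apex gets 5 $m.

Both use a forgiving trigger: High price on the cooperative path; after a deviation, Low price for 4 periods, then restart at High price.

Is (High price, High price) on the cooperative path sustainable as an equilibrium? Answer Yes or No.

Yes

Comparing payoff streams over the 5 periods until play realigns: cooperate → 19(1+δ+…+δ^4); deviate → 25 + 5(δ+…+δ^4).
Cooperation is sustained iff (19−5)(δ+…+δ^4) ≥ 25−19.
δ+…+δ^4 = 1/3·(1−(1/3)^4)/(1−1/3) = 0.4938, and (25−19)/(19−5) = 0.4286.
0.4938 ≥ 0.4286, so cooperation is sustainable.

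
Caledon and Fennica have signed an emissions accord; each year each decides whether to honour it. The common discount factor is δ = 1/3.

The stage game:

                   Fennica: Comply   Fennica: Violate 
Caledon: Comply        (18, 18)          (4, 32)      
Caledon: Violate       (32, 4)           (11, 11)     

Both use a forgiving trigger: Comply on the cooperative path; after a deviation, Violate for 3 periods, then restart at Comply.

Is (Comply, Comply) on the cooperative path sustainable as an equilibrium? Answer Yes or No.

No

IC: δ+…+δ^3 ≥ (32−18)/(18−11) = 2.
At δ = 1/3: partial sum = 0.4815 < 2.0000. Cooperation not sustainable.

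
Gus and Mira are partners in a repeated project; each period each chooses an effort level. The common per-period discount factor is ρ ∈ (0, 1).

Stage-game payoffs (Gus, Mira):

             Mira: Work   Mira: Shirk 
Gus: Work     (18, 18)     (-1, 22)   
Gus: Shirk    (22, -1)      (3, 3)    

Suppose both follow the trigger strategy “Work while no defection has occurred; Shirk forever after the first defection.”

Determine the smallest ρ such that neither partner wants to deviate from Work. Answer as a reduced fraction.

4/19

18/(1−ρ) ≥ 22 + 3ρ/(1−ρ)
18 ≥ 22 − 19ρ
ρ ≥ 4/19.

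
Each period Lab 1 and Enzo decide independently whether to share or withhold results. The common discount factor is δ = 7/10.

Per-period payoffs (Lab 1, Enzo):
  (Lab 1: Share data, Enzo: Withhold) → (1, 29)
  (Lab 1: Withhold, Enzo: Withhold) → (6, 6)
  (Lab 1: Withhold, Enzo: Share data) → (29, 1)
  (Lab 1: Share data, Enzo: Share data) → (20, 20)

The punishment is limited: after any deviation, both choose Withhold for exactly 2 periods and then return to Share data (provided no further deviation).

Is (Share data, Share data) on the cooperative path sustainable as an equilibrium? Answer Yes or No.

A one-shot deviation gives 29 now, then 6 for 2 periods, then back to 20.
Gain from deviating: (29−20) today; loss: (20−6) in each of the next 2 periods.
No-deviation condition: (20−6)(δ+…+δ^2) ≥ 29−20, i.e. δ+…+δ^2 ≥ 9/14.
At δ = 7/10: δ+…+δ^2 = 1.1900 ≥ 0.6429.
So cooperation is sustainable.

Yes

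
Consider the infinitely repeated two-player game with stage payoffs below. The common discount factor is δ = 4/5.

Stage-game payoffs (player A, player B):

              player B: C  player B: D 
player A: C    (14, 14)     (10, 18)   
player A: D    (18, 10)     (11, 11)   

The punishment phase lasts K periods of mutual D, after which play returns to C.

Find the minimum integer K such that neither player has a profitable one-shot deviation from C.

2

Need Σ_{k=1}^{K} δ^k ≥ (18−14)/(14−11) = 1.3333 at δ = 4/5.
At K = 1 the sum is 0.8000 < 1.3333; at K = 2 it is 1.4400 ≥ 1.3333.
So the minimum punishment length is K = 2.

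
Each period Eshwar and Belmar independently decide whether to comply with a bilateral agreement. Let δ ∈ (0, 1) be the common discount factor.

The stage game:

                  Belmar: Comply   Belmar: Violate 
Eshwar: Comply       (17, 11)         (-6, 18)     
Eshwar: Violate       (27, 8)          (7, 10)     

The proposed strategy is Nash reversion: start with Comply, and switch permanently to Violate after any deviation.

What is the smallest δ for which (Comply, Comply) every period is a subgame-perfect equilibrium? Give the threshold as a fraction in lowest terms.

7/8

For Eshwar: deviation gain 27−17 = 10, per-period punishment loss 17−7 = 10. IC gives δ ≥ 10/20 = 1/2.
For Belmar: gain 7, loss 1 per period, so δ ≥ 7/8.
The tighter constraint is Belmar's, so cooperation needs δ ≥ 7/8.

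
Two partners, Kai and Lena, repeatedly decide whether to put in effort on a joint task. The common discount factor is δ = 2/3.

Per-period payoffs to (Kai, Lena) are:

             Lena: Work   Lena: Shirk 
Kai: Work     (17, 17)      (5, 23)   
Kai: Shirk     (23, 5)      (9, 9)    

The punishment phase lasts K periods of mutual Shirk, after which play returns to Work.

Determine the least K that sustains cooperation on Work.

2

Need Σ_{k=1}^{K} δ^k ≥ (23−17)/(17−9) = 0.7500 at δ = 2/3.
At K = 1 the sum is 0.6667 < 0.7500; at K = 2 it is 1.1111 ≥ 0.7500.
So the minimum punishment length is K = 2.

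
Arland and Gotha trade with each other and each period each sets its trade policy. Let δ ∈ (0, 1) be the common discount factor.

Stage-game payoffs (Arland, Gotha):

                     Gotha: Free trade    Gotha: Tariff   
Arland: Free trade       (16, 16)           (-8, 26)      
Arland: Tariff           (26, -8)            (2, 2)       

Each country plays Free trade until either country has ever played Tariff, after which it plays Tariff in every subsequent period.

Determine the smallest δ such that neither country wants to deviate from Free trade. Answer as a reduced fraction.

16/(1−δ) ≥ 26 + 2δ/(1−δ)
16 ≥ 26 − 24δ
δ ≥ 10/24 = 5/12.

5/12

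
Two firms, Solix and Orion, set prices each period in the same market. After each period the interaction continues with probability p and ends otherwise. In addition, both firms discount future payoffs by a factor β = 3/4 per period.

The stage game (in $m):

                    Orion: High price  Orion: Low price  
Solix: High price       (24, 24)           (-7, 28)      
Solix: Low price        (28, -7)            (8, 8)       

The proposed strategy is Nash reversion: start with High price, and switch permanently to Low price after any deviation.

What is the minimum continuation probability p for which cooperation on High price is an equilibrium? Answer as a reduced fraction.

4/15

With continuation probability p and discount β, the effective per-period discount factor is βp.
Grim-trigger IC: βp ≥ (28−24)/(28−8) = 1/5.
So p ≥ (1/5)/(3/4) = 4/15.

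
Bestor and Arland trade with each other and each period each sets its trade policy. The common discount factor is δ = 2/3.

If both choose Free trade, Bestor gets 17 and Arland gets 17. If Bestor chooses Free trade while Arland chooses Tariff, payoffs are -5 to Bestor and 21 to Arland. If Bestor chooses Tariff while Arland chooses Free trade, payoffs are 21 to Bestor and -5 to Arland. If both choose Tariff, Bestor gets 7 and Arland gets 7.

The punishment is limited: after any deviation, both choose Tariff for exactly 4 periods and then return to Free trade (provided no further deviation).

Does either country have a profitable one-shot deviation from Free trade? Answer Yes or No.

A one-shot deviation gives 21 now, then 7 for 4 periods, then back to 17.
Gain from deviating: (21−17) today; loss: (17−7) in each of the next 4 periods.
No-deviation condition: (17−7)(δ+…+δ^4) ≥ 21−17, i.e. δ+…+δ^4 ≥ 2/5.
At δ = 2/3: δ+…+δ^4 = 1.6049 ≥ 0.4000.
So cooperation is sustainable.

No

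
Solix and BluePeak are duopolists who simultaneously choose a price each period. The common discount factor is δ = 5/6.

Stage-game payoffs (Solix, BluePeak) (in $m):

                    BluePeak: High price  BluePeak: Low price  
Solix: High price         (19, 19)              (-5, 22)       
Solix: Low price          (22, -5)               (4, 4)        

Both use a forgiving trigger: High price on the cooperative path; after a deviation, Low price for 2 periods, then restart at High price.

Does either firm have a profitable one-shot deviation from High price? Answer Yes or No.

No

IC: δ+…+δ^2 ≥ (22−19)/(19−4) = 1/5.
At δ = 5/6: partial sum = 1.5278 ≥ 0.2000. Cooperation sustainable.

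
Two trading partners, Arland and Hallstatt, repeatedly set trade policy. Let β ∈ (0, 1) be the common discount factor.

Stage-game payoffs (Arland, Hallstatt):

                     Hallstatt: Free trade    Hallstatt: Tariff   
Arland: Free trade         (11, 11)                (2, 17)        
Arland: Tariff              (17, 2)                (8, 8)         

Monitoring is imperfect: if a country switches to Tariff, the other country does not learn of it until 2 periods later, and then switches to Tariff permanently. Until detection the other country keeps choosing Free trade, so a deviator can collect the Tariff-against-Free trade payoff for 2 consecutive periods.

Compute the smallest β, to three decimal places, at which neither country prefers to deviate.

Deviating for the 2 undetected periods gains 17−11 = 6 per period over cooperation, then loses 11−8 = 3 per period forever once punishment starts.
Gain: 6(1 + β + … + β^1); loss: 3·β^2/(1−β).
No profitable deviation ⇔ 6(1−β^2) ≤ 3·β^2, i.e. β^2 ≥ 6/(6+3) = 2/3.
Hence β ≥ (2/3)^(1/2) ≈ 0.816.

0.816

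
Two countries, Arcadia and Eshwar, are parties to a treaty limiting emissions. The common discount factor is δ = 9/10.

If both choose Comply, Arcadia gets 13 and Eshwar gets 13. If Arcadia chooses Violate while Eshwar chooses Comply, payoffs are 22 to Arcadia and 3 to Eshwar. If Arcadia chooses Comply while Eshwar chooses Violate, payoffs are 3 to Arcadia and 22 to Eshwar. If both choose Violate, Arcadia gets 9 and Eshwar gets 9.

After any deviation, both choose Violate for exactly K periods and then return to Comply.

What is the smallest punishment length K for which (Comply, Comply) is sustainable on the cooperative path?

3

Need Σ_{k=1}^{K} δ^k ≥ (22−13)/(13−9) = 2.2500 at δ = 9/10.
At K = 2 the sum is 1.7100 < 2.2500; at K = 3 it is 2.4390 ≥ 2.2500.
So the minimum punishment length is K = 3.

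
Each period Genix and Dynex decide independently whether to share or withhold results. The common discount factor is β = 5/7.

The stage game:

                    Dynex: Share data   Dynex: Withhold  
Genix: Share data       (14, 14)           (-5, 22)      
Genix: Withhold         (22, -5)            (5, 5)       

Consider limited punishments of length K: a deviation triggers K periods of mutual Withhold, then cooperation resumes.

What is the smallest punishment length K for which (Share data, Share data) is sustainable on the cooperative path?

2

No profitable deviation requires (14−5)(β+…+β^K) ≥ 22−14, i.e. β+…+β^K ≥ 8/9 ≈ 0.8889.
With β = 5/7, the partial sums are K=1: 0.7143, K=2: 1.2245.
K = 2 is the first length at which the sum reaches 0.8889.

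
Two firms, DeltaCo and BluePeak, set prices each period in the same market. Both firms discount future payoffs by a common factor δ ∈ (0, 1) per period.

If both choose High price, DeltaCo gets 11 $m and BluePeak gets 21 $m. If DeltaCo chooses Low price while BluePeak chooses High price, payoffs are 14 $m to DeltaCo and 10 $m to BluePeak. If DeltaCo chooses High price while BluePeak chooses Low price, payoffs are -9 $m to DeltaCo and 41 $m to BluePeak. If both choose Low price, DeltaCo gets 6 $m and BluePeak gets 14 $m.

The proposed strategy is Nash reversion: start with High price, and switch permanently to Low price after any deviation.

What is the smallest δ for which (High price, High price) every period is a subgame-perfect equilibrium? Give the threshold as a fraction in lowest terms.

For DeltaCo: deviation gain 14−11 = 3, per-period punishment loss 11−6 = 5. IC gives δ ≥ 3/8.
For BluePeak: gain 20, loss 7 per period, so δ ≥ 20/27.
The tighter constraint is BluePeak's, so cooperation needs δ ≥ 20/27.

20/27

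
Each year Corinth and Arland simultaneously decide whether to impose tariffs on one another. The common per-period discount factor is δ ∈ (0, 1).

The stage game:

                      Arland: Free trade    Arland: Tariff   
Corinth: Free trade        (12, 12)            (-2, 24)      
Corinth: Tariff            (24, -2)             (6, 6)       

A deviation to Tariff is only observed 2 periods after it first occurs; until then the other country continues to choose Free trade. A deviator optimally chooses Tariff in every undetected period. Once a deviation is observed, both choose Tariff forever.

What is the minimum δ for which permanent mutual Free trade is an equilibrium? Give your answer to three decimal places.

The best deviation is to choose Tariff for all 2 undetected periods, earning 24 each, then 6 forever once detected.
Deviation value: 24(1−δ^2)/(1−δ) + 6δ^2/(1−δ); cooperation value: 12/(1−δ).
IC: 12 ≥ 24(1−δ^2) + 6δ^2 = 24 − 18δ^2.
So δ^2 ≥ 12/18 = 2/3, giving δ ≥ (2/3)^(1/2) ≈ 0.816.

0.816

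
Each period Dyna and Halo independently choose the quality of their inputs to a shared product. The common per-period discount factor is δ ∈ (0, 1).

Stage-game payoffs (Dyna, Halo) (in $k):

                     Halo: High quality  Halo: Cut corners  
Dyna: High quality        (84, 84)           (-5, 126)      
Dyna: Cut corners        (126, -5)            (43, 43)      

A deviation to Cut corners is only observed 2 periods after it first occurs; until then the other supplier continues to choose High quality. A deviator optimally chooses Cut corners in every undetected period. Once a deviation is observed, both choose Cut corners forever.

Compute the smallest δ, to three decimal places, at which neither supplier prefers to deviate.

0.711

Deviating for the 2 undetected periods gains 126−84 = 42 per period over cooperation, then loses 84−43 = 41 per period forever once punishment starts.
Gain: 42(1 + δ + … + δ^1); loss: 41·δ^2/(1−δ).
No profitable deviation ⇔ 42(1−δ^2) ≤ 41·δ^2, i.e. δ^2 ≥ 42/(42+41) = 42/83.
Hence δ ≥ (42/83)^(1/2) ≈ 0.711.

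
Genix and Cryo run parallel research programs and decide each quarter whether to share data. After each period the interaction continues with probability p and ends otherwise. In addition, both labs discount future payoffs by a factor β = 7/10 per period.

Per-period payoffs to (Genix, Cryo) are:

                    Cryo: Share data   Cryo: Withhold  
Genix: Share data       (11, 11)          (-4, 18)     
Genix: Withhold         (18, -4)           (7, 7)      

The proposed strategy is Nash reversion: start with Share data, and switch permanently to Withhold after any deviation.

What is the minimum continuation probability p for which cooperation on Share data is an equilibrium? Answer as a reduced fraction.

10/11

Expected continuation weight on next period's payoff is β·p = 7/10·p, which plays the role of the discount factor.
Cooperation requires 7/10·p ≥ (18−11)/(18−7) = 7/11, hence p ≥ 10/11.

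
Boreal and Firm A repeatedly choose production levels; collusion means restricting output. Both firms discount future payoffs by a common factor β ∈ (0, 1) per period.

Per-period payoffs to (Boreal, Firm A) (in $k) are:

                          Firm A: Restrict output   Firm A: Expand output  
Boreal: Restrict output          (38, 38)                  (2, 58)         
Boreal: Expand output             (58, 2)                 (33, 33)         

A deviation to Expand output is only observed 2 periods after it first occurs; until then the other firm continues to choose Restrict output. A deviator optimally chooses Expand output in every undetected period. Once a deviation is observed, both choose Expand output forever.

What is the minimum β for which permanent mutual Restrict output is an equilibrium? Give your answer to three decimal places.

0.894

The best deviation is to choose Expand output for all 2 undetected periods, earning 58 each, then 33 forever once detected.
Deviation value: 58(1−β^2)/(1−β) + 33β^2/(1−β); cooperation value: 38/(1−β).
IC: 38 ≥ 58(1−β^2) + 33β^2 = 58 − 25β^2.
So β^2 ≥ 20/25 = 4/5, giving β ≥ (4/5)^(1/2) ≈ 0.894.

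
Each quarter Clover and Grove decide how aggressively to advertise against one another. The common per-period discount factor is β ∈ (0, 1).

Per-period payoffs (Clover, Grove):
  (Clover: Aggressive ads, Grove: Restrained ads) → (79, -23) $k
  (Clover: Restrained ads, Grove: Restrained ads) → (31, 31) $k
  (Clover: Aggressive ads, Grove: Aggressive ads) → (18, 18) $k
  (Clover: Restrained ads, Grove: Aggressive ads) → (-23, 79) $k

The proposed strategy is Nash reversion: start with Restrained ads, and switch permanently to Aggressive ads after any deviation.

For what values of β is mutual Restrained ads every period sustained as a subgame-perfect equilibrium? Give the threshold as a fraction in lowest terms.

48/61

Under grim trigger the critical discount factor is (T−C)/(T−P) with T = 79, C = 31, P = 18.
β* = (79−31)/(79−18) = 48/61.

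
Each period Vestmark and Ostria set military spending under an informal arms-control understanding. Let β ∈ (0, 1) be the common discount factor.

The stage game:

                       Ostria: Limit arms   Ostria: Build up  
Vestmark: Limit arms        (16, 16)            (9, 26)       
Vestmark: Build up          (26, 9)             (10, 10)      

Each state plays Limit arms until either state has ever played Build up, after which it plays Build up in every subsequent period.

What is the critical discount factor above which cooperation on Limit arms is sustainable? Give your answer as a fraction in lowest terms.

One-period gain from deviating is 26 − 16 = 10. The loss is 16 − 10 = 6 in every subsequent period, with present value 6·β/(1−β).
Deviation is unprofitable when 6·β/(1−β) ≥ 10, i.e. β/(1−β) ≥ 5/3.
Equivalently β ≥ 10/(10+6) = 5/8.

5/8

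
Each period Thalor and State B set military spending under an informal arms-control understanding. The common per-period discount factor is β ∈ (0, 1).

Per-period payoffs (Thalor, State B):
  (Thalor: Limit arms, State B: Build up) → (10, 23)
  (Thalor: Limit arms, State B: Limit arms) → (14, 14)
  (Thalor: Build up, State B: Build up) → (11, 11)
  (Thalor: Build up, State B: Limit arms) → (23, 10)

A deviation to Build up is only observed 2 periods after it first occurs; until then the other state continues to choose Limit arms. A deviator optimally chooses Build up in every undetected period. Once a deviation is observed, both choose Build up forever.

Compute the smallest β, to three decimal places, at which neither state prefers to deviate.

Deviating for the 2 undetected periods gains 23−14 = 9 per period over cooperation, then loses 14−11 = 3 per period forever once punishment starts.
Gain: 9(1 + β + … + β^1); loss: 3·β^2/(1−β).
No profitable deviation ⇔ 9(1−β^2) ≤ 3·β^2, i.e. β^2 ≥ 9/(9+3) = 3/4.
Hence β ≥ (3/4)^(1/2) ≈ 0.866.

0.866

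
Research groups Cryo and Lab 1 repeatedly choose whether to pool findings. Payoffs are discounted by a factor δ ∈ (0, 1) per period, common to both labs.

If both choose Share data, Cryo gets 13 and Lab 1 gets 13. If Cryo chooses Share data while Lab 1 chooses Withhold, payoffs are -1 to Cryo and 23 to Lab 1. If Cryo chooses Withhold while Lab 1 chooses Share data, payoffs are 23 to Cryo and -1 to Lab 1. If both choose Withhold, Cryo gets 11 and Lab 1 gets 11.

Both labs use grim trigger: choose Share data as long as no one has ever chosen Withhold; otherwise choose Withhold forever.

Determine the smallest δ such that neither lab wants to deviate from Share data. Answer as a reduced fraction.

5/6

Cooperation forever yields 13 each period: 13/(1−δ).
Deviating yields 23 once, then 11 forever: 23 + 11δ/(1−δ).
No profitable deviation requires 13/(1−δ) ≥ 23 + 11δ/(1−δ).
Multiplying by (1−δ): 13 ≥ 23(1−δ) + 11δ = 23 − 12δ.
So 12δ ≥ 10, i.e. δ ≥ 10/12 = 5/6.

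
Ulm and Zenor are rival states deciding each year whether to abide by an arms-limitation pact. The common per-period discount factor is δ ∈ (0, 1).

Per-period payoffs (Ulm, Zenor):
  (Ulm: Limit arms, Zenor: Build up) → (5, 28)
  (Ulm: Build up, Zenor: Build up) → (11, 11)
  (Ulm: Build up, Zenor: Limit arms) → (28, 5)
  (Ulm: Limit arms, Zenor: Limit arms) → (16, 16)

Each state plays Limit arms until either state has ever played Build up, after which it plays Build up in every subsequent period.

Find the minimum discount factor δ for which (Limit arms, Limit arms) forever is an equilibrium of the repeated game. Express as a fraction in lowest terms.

16/(1−δ) ≥ 28 + 11δ/(1−δ)
16 ≥ 28 − 17δ
δ ≥ 12/17.

12/17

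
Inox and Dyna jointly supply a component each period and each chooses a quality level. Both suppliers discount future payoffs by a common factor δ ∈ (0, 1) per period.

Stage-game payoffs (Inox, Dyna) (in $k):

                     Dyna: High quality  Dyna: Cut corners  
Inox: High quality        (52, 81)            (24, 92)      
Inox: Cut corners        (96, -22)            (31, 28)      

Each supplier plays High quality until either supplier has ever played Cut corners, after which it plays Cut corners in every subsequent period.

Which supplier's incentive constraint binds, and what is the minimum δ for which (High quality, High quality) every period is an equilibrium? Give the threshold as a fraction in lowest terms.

Inox's threshold: (96−52)/(96−31) = 44/65.
Dyna's threshold: (92−81)/(92−28) = 11/64.
44/65 > 11/64, so Inox binds and δ* = 44/65.

Inox; δ ≥ 44/65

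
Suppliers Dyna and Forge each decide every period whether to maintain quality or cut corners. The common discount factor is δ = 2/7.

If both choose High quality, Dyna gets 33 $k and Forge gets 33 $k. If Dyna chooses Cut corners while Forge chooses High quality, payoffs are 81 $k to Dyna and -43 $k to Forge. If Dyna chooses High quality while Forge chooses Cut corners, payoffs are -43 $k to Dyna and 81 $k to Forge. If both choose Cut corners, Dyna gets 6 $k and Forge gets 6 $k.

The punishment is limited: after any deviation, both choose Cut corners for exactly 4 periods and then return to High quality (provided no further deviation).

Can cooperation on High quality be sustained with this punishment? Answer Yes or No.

No

A one-shot deviation gives 81 now, then 6 for 4 periods, then back to 33.
Gain from deviating: (81−33) today; loss: (33−6) in each of the next 4 periods.
No-deviation condition: (33−6)(δ+…+δ^4) ≥ 81−33, i.e. δ+…+δ^4 ≥ 16/9.
At δ = 2/7: δ+…+δ^4 = 0.3973 < 1.7778.
So cooperation is not sustainable.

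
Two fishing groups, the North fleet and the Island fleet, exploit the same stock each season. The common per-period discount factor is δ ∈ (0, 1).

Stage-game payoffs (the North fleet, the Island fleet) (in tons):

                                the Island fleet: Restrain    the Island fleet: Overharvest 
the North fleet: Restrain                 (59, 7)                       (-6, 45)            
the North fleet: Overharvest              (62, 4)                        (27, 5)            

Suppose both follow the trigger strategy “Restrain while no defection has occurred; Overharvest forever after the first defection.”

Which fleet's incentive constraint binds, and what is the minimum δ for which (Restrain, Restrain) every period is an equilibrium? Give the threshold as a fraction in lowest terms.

For the North fleet: deviation gain 62−59 = 3, per-period punishment loss 59−27 = 32. IC gives δ ≥ 3/35.
For the Island fleet: gain 38, loss 2 per period, so δ ≥ 38/40 = 19/20.
The tighter constraint is the Island fleet's, so cooperation needs δ ≥ 19/20.

the Island fleet; δ ≥ 19/20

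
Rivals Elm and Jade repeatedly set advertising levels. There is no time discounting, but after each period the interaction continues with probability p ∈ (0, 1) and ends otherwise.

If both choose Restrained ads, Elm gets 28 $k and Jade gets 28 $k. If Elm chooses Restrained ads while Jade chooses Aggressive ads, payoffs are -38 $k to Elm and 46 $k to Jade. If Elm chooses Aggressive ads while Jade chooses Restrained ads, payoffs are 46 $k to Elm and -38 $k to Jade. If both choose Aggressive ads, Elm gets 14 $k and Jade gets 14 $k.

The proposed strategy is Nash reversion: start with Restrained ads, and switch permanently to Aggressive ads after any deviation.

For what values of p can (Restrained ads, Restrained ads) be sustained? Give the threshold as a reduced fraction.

9/16

With no time discounting, the continuation probability p plays the role of the discount factor.
Grim-trigger IC: 28/(1−p) ≥ 46 + 14p/(1−p) ⇒ p ≥ (46−28)/(46−14) = 9/16.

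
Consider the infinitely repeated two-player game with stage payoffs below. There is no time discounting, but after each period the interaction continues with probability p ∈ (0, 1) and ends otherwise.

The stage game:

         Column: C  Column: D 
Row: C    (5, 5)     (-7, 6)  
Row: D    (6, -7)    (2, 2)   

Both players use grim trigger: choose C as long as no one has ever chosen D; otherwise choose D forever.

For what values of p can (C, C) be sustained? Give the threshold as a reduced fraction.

Expected cooperation value is 5 + p·5 + p²·5 + … = 5/(1−p); deviation gives 6 + p·2/(1−p).
5 ≥ 6(1−p) + 2p ⇒ 4p ≥ 1 ⇒ p ≥ 1/4.

1/4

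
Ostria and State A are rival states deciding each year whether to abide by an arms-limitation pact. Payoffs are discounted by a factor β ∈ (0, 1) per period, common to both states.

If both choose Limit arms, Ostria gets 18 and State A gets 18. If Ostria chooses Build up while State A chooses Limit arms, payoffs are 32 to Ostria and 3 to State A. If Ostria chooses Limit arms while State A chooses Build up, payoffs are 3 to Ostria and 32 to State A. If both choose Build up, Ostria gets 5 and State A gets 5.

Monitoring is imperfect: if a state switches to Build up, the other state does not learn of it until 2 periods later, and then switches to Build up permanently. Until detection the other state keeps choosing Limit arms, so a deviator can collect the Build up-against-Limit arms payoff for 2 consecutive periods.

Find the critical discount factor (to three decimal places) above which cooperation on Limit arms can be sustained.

0.720

The best deviation is to choose Build up for all 2 undetected periods, earning 32 each, then 5 forever once detected.
Deviation value: 32(1−β^2)/(1−β) + 5β^2/(1−β); cooperation value: 18/(1−β).
IC: 18 ≥ 32(1−β^2) + 5β^2 = 32 − 27β^2.
So β^2 ≥ 14/27, giving β ≥ (14/27)^(1/2) ≈ 0.720.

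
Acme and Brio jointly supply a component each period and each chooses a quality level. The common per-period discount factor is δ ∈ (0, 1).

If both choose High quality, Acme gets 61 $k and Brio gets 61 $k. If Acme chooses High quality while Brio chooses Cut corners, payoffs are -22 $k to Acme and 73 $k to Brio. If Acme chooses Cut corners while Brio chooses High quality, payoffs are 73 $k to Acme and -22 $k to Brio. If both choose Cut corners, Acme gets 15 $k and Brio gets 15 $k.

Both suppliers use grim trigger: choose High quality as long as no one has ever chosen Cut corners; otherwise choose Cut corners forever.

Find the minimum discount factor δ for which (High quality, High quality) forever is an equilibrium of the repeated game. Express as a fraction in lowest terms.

6/29

61/(1−δ) ≥ 73 + 15δ/(1−δ)
61 ≥ 73 − 58δ
δ ≥ 12/58 = 6/29.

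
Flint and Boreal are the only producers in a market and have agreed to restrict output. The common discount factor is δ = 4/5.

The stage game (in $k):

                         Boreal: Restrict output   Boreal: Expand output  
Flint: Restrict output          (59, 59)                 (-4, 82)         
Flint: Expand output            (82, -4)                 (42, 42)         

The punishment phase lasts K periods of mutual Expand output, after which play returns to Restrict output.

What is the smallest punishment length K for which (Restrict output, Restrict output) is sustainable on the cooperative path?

2

IC: δ(1−δ^K)/(1−δ) ≥ (82−59)/(59−42) = 23/17.
With δ = 4/5: need 1 − δ^K ≥ 23/17·(1−4/5)/(4/5), i.e. δ^K ≤ 0.6618.
Since (4/5)^1 = 0.8000 and (4/5)^2 = 0.6400, the smallest such K is 2.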